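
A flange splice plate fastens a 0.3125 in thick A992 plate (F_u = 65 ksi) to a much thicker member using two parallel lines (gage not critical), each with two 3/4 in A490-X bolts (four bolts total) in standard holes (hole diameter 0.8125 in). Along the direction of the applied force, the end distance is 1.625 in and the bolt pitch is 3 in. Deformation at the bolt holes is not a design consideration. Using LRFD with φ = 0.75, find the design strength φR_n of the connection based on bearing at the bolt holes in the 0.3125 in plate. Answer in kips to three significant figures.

124 kips

Per bolt r_n = 1.5 l_c t F_u ≤ 3.0 d t F_u; upper limit = 3.0 × 0.75 × 0.3125 × 65 = 45.7 kips.
Edge bolt: l_c = 1.625 − 0.8125/2 = 1.219 in → 1.5 × 1.219 × 0.3125 × 65 = 37.13 → r_n = 37.13 kips.
Interior bolts: l_c = 3 − 0.8125 = 2.188 in → 1.5 × 2.188 × 0.3125 × 65 = 66.65 → r_n = 45.7 kips.
R_n = 2 × 37.13 + 2 × 45.7 = 165.7 kips.
Design strength φR_n = 0.75 × 165.7 = 124 kips.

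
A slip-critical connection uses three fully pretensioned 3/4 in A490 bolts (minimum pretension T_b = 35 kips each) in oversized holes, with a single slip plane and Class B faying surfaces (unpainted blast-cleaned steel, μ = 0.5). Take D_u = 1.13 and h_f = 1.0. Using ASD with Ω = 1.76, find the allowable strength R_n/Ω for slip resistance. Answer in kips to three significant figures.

33.7 kips

R_n = μ · D_u · h_f · T_b · n_s · n_b = 0.5 × 1.13 × 1.0 × 35 × 1 × 3 = 59.32 kips.
Allowable strength R_n/Ω = 59.32 / 1.76 = 33.7 kips.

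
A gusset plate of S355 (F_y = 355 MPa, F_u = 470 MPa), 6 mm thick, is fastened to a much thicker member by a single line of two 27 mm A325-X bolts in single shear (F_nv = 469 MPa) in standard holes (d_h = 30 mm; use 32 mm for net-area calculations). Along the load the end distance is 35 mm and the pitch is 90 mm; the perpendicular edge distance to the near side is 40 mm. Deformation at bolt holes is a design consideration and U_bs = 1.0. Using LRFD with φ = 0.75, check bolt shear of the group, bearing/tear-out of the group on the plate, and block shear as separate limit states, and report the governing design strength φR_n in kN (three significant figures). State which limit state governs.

Bolt shear: A_b = π·27²/4 = 572.6 mm²; R_n = 469 × 572.6 × 2 × 1 / 1000 = 537.1 kN → 0.75 × 537.1 = 403 kN.
Bearing: edge l_c = 20, r_n = 67.68 kN; interior l_c = 60, r_n = 182.7 kN; R_n = 67.68 + 1·182.7 = 250.4 kN → 188 kN.
Block shear: A_gv = 750, A_nv = 462, A_nt = 144 mm²; R_n = min(0.6F_uA_nv, 0.6F_yA_gv) + U_bs·F_u·A_nt = 198 kN → 148 kN.
Block shear governs: 148 kN.

148 kN (block shear governs)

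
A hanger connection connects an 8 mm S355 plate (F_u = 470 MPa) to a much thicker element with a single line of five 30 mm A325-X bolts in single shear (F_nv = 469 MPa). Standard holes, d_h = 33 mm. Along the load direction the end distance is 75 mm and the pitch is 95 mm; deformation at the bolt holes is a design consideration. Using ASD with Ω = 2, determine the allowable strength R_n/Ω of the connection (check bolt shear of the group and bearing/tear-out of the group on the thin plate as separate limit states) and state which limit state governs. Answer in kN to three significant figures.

673 kN (bearing governs)

Bolt shear: A_b = π·30²/4 = 706.9 mm²; R_n = 469 × 706.9 × 5 × 1 / 1000 = 1658 kN → 1658 / 2 = 829 kN.
Bearing (1.2 l_c t F_u ≤ 2.4 d t F_u): upper limit = 2.4·30·8·470 / 1000 = 270.7 kN.
  Edge l_c = 75 − 33/2 = 58.5 → r_n = 264 kN; interior l_c = 95 − 33 = 62 → r_n = 270.7 kN.
  R_n,bearing = 1·264 + 4·270.7 = 1347 kN → 1347 / 2 = 673 kN.
Bearing governs: 673 kN.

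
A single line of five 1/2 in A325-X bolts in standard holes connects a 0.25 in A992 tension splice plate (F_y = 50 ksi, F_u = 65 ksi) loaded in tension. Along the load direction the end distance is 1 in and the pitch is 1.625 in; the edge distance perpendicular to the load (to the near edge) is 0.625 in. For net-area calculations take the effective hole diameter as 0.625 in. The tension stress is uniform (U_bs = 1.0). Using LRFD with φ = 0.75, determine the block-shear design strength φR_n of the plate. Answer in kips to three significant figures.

Shear plane L_v = 1 + 4·1.625 = 7.5 in; A_gv = 7.5 × 0.25 = 1.875 in².
A_nv = (7.5 − 4.5·0.625) × 0.25 = 1.172 in².
A_nt = (0.625 − 0.5·0.625) × 0.25 = 0.07812 in².
0.6 F_u A_nv = 45.7 kips; 0.6 F_y A_gv = 56.25 kips → shear rupture governs the shear term.
R_n = 45.7 + 1.0 × 65 × 0.07812 = 50.78 kips.
Design strength φR_n = 0.75 × 50.78 = 38.1 kips.

38.1 kips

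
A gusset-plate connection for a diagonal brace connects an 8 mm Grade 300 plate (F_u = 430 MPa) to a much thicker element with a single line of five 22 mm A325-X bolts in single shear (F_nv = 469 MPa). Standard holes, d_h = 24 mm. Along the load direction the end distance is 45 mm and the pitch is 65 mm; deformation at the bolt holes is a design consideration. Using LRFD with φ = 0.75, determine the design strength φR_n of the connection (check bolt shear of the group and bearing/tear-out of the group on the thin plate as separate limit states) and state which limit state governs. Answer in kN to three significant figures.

610 kN (bearing governs)

Bolt shear: A_b = π·22²/4 = 380.1 mm²; R_n = 469 × 380.1 × 5 × 1 / 1000 = 891.4 kN → 0.75 × 891.4 = 669 kN.
Bearing (1.2 l_c t F_u ≤ 2.4 d t F_u): upper limit = 2.4·22·8·430 / 1000 = 181.6 kN.
  Edge l_c = 45 − 24/2 = 33 → r_n = 136.2 kN; interior l_c = 65 − 24 = 41 → r_n = 169.2 kN.
  R_n,bearing = 1·136.2 + 4·169.2 = 813.2 kN → 0.75 × 813.2 = 610 kN.
Bearing governs: 610 kN.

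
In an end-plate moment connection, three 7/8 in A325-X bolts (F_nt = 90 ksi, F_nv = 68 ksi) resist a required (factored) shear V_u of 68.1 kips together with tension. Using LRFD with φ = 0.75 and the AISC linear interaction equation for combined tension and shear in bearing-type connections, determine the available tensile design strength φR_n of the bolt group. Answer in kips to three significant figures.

68.2 kips

A_b = π·0.875²/4 = 0.6013 in²; f_rv = 68.1 / (3 × 0.6013) = 37.75 ksi.
F'_nt = 1.3 F_nt − (F_nt / φF_nv) f_rv = 1.3·90 − (90/(0.75·68))·37.75 = 50.38 ksi, capped at F_nt → F'_nt = 50.38 ksi.
R_n = F'_nt · A_b · n = 50.38 × 0.6013 × 3 = 90.89 kips.
Design strength φR_n = 0.75 × 90.89 = 68.2 kips.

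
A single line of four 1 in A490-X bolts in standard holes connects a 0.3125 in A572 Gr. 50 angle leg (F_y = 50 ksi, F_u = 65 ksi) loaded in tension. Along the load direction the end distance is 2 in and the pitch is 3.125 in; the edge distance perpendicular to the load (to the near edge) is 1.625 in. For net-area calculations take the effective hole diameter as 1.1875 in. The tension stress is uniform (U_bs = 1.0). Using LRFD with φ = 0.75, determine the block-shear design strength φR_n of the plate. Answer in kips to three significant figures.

81.7 kips

Shear plane L_v = 2 + 3·3.125 = 11.38 in; A_gv = 11.38 × 0.3125 = 3.555 in².
A_nv = (11.38 − 3.5·1.1875) × 0.3125 = 2.256 in².
A_nt = (1.625 − 0.5·1.1875) × 0.3125 = 0.3223 in².
0.6 F_u A_nv = 87.98 kips; 0.6 F_y A_gv = 106.6 kips → shear rupture governs the shear term.
R_n = 87.98 + 1.0 × 65 × 0.3223 = 108.9 kips.
Design strength φR_n = 0.75 × 108.9 = 81.7 kips.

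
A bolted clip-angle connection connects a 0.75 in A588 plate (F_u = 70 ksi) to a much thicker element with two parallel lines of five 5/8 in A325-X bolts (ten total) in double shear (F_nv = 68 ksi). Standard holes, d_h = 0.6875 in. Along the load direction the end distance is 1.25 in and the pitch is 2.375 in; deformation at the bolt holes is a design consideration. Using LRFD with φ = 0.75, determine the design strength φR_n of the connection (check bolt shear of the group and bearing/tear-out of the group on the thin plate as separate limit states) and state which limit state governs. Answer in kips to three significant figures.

313 kips (bolt shear governs)

Bolt shear: A_b = π·0.625²/4 = 0.3068 in²; R_n = 68 × 0.3068 × 10 × 2 = 417.2 kips → 0.75 × 417.2 = 313 kips.
Bearing (1.2 l_c t F_u ≤ 2.4 d t F_u): upper limit = 2.4·0.625·0.75·70 = 78.75 kips.
  Edge l_c = 1.25 − 0.6875/2 = 0.9062 → r_n = 57.09 kips; interior l_c = 2.375 − 0.6875 = 1.688 → r_n = 78.75 kips.
  R_n,bearing = 2·57.09 + 8·78.75 = 744.2 kips → 0.75 × 744.2 = 558 kips.
Bolt shear governs: 313 kips.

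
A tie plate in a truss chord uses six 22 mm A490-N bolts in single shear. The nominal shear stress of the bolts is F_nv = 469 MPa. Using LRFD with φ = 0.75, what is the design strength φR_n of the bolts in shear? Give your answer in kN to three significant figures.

A_b = π × 22² / 4 = 380.1 mm².
R_n = F_nv · A_b · n · n_s = 469 × 380.1 × 6 × 1 / 1000 = 1070 kN.
Design strength φR_n = 0.75 × 1070 = 802 kN.

802 kN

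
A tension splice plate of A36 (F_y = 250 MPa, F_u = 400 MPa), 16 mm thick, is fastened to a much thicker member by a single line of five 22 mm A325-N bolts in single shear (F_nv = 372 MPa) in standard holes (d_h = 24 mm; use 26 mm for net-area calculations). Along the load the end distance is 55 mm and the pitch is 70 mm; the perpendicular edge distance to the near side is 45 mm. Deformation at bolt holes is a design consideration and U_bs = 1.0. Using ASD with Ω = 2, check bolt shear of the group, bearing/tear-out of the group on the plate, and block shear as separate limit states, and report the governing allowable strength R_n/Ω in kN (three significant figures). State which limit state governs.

Bolt shear: A_b = π·22²/4 = 380.1 mm²; R_n = 372 × 380.1 × 5 × 1 / 1000 = 707 kN → 707 / 2 = 354 kN.
Bearing: edge l_c = 43, r_n = 330.2 kN; interior l_c = 46, r_n = 337.9 kN; R_n = 330.2 + 4·337.9 = 1682 kN → 841 kN.
Block shear: A_gv = 5360, A_nv = 3488, A_nt = 512 mm²; R_n = min(0.6F_uA_nv, 0.6F_yA_gv) + U_bs·F_u·A_nt = 1009 kN → 504 kN.
Bolt shear governs: 354 kN.

354 kN (bolt shear governs)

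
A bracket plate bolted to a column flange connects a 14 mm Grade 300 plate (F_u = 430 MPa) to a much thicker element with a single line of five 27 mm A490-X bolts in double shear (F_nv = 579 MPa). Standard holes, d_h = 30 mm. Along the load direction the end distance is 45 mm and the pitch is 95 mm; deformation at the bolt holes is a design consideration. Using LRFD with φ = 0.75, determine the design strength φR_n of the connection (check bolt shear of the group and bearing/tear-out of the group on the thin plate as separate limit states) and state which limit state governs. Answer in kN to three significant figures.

Bolt shear: A_b = π·27²/4 = 572.6 mm²; R_n = 579 × 572.6 × 5 × 2 / 1000 = 3315 kN → 0.75 × 3315 = 2490 kN.
Bearing (1.2 l_c t F_u ≤ 2.4 d t F_u): upper limit = 2.4·27·14·430 / 1000 = 390.1 kN.
  Edge l_c = 45 − 30/2 = 30 → r_n = 216.7 kN; interior l_c = 95 − 30 = 65 → r_n = 390.1 kN.
  R_n,bearing = 1·216.7 + 4·390.1 = 1777 kN → 0.75 × 1777 = 1330 kN.
Bearing governs: 1330 kN.

1330 kN (bearing governs)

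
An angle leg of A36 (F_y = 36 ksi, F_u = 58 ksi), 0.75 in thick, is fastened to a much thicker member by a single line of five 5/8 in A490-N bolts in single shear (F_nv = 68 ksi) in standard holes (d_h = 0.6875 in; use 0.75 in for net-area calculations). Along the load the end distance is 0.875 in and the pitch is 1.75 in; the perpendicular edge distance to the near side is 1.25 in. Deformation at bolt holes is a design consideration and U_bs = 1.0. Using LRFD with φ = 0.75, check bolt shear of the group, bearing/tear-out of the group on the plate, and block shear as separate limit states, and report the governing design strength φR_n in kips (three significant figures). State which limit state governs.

Bolt shear: A_b = π·0.625²/4 = 0.3068 in²; R_n = 68 × 0.3068 × 5 × 1 = 104.3 kips → 0.75 × 104.3 = 78.2 kips.
Bearing: edge l_c = 0.5312, r_n = 27.73 kips; interior l_c = 1.062, r_n = 55.46 kips; R_n = 27.73 + 4·55.46 = 249.6 kips → 187 kips.
Block shear: A_gv = 5.906, A_nv = 3.375, A_nt = 0.6562 in²; R_n = min(0.6F_uA_nv, 0.6F_yA_gv) + U_bs·F_u·A_nt = 155.5 kips → 117 kips.
Bolt shear governs: 78.2 kips.

78.2 kips (bolt shear governs)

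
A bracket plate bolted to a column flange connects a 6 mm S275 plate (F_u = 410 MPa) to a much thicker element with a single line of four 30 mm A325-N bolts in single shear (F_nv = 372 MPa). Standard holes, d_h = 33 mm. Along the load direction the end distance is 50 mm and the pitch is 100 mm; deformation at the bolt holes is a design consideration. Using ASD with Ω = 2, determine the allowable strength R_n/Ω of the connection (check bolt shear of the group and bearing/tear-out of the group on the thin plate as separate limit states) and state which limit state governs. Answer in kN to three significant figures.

Bolt shear: A_b = π·30²/4 = 706.9 mm²; R_n = 372 × 706.9 × 4 × 1 / 1000 = 1052 kN → 1052 / 2 = 526 kN.
Bearing (1.2 l_c t F_u ≤ 2.4 d t F_u): upper limit = 2.4·30·6·410 / 1000 = 177.1 kN.
  Edge l_c = 50 − 33/2 = 33.5 → r_n = 98.89 kN; interior l_c = 100 − 33 = 67 → r_n = 177.1 kN.
  R_n,bearing = 1·98.89 + 3·177.1 = 630.3 kN → 630.3 / 2 = 315 kN.
Bearing governs: 315 kN.

315 kN (bearing governs)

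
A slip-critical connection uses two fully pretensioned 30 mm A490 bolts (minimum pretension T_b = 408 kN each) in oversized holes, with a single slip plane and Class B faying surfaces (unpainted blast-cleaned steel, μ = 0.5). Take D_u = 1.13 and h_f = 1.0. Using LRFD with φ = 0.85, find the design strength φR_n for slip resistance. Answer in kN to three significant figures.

R_n = μ · D_u · h_f · T_b · n_s · n_b = 0.5 × 1.13 × 1.0 × 408 × 1 × 2 = 461 kN.
Design strength φR_n = 0.85 × 461 = 392 kN.

392 kN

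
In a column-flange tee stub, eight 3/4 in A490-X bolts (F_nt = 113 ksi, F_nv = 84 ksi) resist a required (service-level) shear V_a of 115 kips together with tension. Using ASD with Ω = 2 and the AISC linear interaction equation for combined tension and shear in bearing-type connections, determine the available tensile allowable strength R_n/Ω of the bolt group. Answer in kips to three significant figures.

105 kips

A_b = π·0.75²/4 = 0.4418 in²; f_rv = 115 / (8 × 0.4418) = 32.54 ksi.
F'_nt = 1.3 F_nt − (Ω F_nt / F_nv) f_rv = 1.3·113 − (2·113/84)·32.54 = 59.36 ksi, capped at F_nt → F'_nt = 59.36 ksi.
R_n = F'_nt · A_b · n = 59.36 × 0.4418 × 8 = 209.8 kips.
Allowable strength R_n/Ω = 209.8 / 2 = 105 kips.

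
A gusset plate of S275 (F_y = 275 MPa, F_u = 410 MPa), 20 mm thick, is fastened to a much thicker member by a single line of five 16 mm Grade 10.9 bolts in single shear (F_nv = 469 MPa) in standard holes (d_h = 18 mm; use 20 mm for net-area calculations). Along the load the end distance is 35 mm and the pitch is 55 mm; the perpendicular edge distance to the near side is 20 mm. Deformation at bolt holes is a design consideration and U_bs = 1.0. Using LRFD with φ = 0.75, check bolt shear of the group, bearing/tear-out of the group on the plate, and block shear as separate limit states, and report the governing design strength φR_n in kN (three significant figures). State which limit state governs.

Bolt shear: A_b = π·16²/4 = 201.1 mm²; R_n = 469 × 201.1 × 5 × 1 / 1000 = 471.5 kN → 0.75 × 471.5 = 354 kN.
Bearing: edge l_c = 26, r_n = 255.8 kN; interior l_c = 37, r_n = 314.9 kN; R_n = 255.8 + 4·314.9 = 1515 kN → 1140 kN.
Block shear: A_gv = 5100, A_nv = 3300, A_nt = 200 mm²; R_n = min(0.6F_uA_nv, 0.6F_yA_gv) + U_bs·F_u·A_nt = 893.8 kN → 670 kN.
Bolt shear governs: 354 kN.

354 kN (bolt shear governs)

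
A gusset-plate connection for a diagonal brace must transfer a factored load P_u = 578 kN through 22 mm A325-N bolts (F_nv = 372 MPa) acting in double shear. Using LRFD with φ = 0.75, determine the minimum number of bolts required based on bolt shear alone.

A_b = π·22²/4 = 380.1 mm².
Per-bolt design strength φR_n = 0.75 × 372 × 380.1 × 2 / 1000 = 212.1 kN.
n ≥ 578 / 212.1 = 2.725 → use 3 bolts.

3 bolts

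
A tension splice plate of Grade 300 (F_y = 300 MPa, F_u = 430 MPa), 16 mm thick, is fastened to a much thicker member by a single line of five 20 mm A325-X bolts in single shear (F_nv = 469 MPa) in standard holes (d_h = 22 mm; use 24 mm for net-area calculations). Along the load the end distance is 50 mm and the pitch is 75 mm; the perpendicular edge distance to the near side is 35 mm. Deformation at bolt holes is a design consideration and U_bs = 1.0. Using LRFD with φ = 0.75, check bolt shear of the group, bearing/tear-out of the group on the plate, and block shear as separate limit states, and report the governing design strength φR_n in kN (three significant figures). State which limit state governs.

553 kN (bolt shear governs)

Bolt shear: A_b = π·20²/4 = 314.2 mm²; R_n = 469 × 314.2 × 5 × 1 / 1000 = 736.7 kN → 0.75 × 736.7 = 553 kN.
Bearing: edge l_c = 39, r_n = 322 kN; interior l_c = 53, r_n = 330.2 kN; R_n = 322 + 4·330.2 = 1643 kN → 1230 kN.
Block shear: A_gv = 5600, A_nv = 3872, A_nt = 368 mm²; R_n = min(0.6F_uA_nv, 0.6F_yA_gv) + U_bs·F_u·A_nt = 1157 kN → 868 kN.
Bolt shear governs: 553 kN.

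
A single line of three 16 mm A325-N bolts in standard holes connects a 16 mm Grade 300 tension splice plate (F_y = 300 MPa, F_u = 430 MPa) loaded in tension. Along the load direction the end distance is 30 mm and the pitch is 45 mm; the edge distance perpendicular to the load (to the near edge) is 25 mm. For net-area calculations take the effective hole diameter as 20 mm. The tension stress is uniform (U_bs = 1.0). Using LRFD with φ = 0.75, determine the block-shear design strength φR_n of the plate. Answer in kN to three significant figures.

Shear plane L_v = 30 + 2·45 = 120 mm; A_gv = 120 × 16 = 1920 mm².
A_nv = (120 − 2.5·20) × 16 = 1120 mm².
A_nt = (25 − 0.5·20) × 16 = 240 mm².
0.6 F_u A_nv = 289 kN; 0.6 F_y A_gv = 345.6 kN → shear rupture governs the shear term.
R_n = 289 + 1.0 × 430 × 240 / 1000 = 392.2 kN.
Design strength φR_n = 0.75 × 392.2 = 294 kN.

294 kN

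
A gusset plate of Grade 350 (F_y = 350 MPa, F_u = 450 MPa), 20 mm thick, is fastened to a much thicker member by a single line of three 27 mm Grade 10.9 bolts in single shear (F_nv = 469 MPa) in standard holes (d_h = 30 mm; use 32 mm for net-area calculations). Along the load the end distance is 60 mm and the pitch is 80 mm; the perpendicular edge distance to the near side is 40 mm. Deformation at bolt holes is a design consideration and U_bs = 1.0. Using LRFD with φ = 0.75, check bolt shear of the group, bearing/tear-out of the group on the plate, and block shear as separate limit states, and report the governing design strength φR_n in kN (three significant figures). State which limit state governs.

Bolt shear: A_b = π·27²/4 = 572.6 mm²; R_n = 469 × 572.6 × 3 × 1 / 1000 = 805.6 kN → 0.75 × 805.6 = 604 kN.
Bearing: edge l_c = 45, r_n = 486 kN; interior l_c = 50, r_n = 540 kN; R_n = 486 + 2·540 = 1566 kN → 1170 kN.
Block shear: A_gv = 4400, A_nv = 2800, A_nt = 480 mm²; R_n = min(0.6F_uA_nv, 0.6F_yA_gv) + U_bs·F_u·A_nt = 972 kN → 729 kN.
Bolt shear governs: 604 kN.

604 kN (bolt shear governs)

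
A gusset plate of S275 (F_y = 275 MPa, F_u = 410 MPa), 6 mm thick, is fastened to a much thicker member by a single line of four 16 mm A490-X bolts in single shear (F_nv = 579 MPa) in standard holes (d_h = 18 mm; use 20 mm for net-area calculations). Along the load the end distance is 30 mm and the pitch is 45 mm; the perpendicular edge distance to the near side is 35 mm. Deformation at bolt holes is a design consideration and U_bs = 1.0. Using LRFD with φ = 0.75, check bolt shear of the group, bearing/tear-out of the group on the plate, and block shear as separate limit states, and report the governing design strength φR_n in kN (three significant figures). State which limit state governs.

151 kN (block shear governs)

Bolt shear: A_b = π·16²/4 = 201.1 mm²; R_n = 579 × 201.1 × 4 × 1 / 1000 = 465.7 kN → 0.75 × 465.7 = 349 kN.
Bearing: edge l_c = 21, r_n = 61.99 kN; interior l_c = 27, r_n = 79.7 kN; R_n = 61.99 + 3·79.7 = 301.1 kN → 226 kN.
Block shear: A_gv = 990, A_nv = 570, A_nt = 150 mm²; R_n = min(0.6F_uA_nv, 0.6F_yA_gv) + U_bs·F_u·A_nt = 201.7 kN → 151 kN.
Block shear governs: 151 kN.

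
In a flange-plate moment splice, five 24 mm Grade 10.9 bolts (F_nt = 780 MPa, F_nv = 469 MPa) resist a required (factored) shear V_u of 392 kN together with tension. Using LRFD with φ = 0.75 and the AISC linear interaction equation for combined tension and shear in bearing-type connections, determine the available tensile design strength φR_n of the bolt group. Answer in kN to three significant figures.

1070 kN

A_b = π·24²/4 = 452.4 mm²; f_rv = 392 × 1000 / (5 × 452.4) = 173.3 MPa.
F'_nt = 1.3 F_nt − (F_nt / φF_nv) f_rv = 1.3·780 − (780/(0.75·469))·173.3 = 629.7 MPa, capped at F_nt → F'_nt = 629.7 MPa.
R_n = F'_nt · A_b · n = 629.7 × 452.4 × 5 / 1000 = 1424 kN.
Design strength φR_n = 0.75 × 1424 = 1070 kN.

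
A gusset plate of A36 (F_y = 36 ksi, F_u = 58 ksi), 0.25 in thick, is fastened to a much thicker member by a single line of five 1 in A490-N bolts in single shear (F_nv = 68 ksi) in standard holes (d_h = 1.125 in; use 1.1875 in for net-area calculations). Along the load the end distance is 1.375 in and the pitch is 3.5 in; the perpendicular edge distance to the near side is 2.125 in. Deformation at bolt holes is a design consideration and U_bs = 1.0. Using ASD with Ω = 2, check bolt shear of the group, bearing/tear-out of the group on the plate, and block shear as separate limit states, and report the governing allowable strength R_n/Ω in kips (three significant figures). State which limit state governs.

Bolt shear: A_b = π·1²/4 = 0.7854 in²; R_n = 68 × 0.7854 × 5 × 1 = 267 kips → 267 / 2 = 134 kips.
Bearing: edge l_c = 0.8125, r_n = 14.14 kips; interior l_c = 2.375, r_n = 34.8 kips; R_n = 14.14 + 4·34.8 = 153.3 kips → 76.7 kips.
Block shear: A_gv = 3.844, A_nv = 2.508, A_nt = 0.3828 in²; R_n = min(0.6F_uA_nv, 0.6F_yA_gv) + U_bs·F_u·A_nt = 105.2 kips → 52.6 kips.
Block shear governs: 52.6 kips.

52.6 kips (block shear governs)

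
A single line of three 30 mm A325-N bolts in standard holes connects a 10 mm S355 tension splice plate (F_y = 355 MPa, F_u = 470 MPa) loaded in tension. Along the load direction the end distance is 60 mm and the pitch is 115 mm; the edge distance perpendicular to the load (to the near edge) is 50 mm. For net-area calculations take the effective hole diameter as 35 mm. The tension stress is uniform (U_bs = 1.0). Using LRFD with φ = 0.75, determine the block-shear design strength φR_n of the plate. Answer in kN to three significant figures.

543 kN

Shear plane L_v = 60 + 2·115 = 290 mm; A_gv = 290 × 10 = 2900 mm².
A_nv = (290 − 2.5·35) × 10 = 2025 mm².
A_nt = (50 − 0.5·35) × 10 = 325 mm².
0.6 F_u A_nv = 571.1 kN; 0.6 F_y A_gv = 617.7 kN → shear rupture governs the shear term.
R_n = 571.1 + 1.0 × 470 × 325 / 1000 = 723.8 kN.
Design strength φR_n = 0.75 × 723.8 = 543 kN.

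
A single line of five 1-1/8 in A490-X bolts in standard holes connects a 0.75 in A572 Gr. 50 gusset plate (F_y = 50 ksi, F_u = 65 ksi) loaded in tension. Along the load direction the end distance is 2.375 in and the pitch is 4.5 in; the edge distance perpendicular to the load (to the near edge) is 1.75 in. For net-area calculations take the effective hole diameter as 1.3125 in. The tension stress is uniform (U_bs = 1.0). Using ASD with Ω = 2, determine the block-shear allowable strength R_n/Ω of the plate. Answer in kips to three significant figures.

Shear plane L_v = 2.375 + 4·4.5 = 20.38 in; A_gv = 20.38 × 0.75 = 15.28 in².
A_nv = (20.38 − 4.5·1.3125) × 0.75 = 10.85 in².
A_nt = (1.75 − 0.5·1.3125) × 0.75 = 0.8203 in².
0.6 F_u A_nv = 423.2 kips; 0.6 F_y A_gv = 458.4 kips → shear rupture governs the shear term.
R_n = 423.2 + 1.0 × 65 × 0.8203 = 476.5 kips.
Allowable strength R_n/Ω = 476.5 / 2 = 238 kips.

238 kips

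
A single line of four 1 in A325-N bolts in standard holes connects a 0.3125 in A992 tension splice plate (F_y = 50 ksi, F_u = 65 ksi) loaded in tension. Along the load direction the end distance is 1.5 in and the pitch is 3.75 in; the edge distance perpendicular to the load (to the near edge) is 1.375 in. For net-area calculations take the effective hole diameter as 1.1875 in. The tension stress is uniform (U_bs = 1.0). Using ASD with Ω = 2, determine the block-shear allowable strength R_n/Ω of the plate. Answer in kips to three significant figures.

60.3 kips

Shear plane L_v = 1.5 + 3·3.75 = 12.75 in; A_gv = 12.75 × 0.3125 = 3.984 in².
A_nv = (12.75 − 3.5·1.1875) × 0.3125 = 2.686 in².
A_nt = (1.375 − 0.5·1.1875) × 0.3125 = 0.2441 in².
0.6 F_u A_nv = 104.7 kips; 0.6 F_y A_gv = 119.5 kips → shear rupture governs the shear term.
R_n = 104.7 + 1.0 × 65 × 0.2441 = 120.6 kips.
Allowable strength R_n/Ω = 120.6 / 2 = 60.3 kips.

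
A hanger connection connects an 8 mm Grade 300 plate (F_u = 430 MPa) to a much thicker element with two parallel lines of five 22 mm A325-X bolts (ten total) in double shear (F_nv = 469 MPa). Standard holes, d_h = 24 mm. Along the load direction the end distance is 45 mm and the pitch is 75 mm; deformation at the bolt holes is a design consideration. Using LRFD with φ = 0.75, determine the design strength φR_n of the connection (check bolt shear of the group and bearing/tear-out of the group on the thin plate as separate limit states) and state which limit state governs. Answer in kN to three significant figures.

Bolt shear: A_b = π·22²/4 = 380.1 mm²; R_n = 469 × 380.1 × 10 × 2 / 1000 = 3566 kN → 0.75 × 3566 = 2670 kN.
Bearing (1.2 l_c t F_u ≤ 2.4 d t F_u): upper limit = 2.4·22·8·430 / 1000 = 181.6 kN.
  Edge l_c = 45 − 24/2 = 33 → r_n = 136.2 kN; interior l_c = 75 − 24 = 51 → r_n = 181.6 kN.
  R_n,bearing = 2·136.2 + 8·181.6 = 1726 kN → 0.75 × 1726 = 1290 kN.
Bearing governs: 1290 kN.

1290 kN (bearing governs)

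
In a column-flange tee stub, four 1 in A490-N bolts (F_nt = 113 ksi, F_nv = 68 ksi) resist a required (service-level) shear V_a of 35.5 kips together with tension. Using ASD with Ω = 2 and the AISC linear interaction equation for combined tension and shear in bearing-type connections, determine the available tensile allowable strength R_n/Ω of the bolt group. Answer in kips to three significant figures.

A_b = π·1²/4 = 0.7854 in²; f_rv = 35.5 / (4 × 0.7854) = 11.3 ksi.
F'_nt = 1.3 F_nt − (Ω F_nt / F_nv) f_rv = 1.3·113 − (2·113/68)·11.3 = 109.3 ksi, capped at F_nt → F'_nt = 109.3 ksi.
R_n = F'_nt · A_b · n = 109.3 × 0.7854 × 4 = 343.5 kips.
Allowable strength R_n/Ω = 343.5 / 2 = 172 kips.

172 kips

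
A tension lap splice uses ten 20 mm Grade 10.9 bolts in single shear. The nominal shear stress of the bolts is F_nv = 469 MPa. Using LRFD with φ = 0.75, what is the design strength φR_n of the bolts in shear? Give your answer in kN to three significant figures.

A_b = π × 20² / 4 = 314.2 mm².
R_n = F_nv · A_b · n · n_s = 469 × 314.2 × 10 × 1 / 1000 = 1473 kN.
Design strength φR_n = 0.75 × 1473 = 1110 kN.

1110 kN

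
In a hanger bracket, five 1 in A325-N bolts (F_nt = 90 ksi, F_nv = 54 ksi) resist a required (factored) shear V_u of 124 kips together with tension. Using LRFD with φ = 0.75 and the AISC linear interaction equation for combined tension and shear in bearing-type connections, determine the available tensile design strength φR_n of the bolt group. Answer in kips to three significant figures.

A_b = π·1²/4 = 0.7854 in²; f_rv = 124 / (5 × 0.7854) = 31.58 ksi.
F'_nt = 1.3 F_nt − (F_nt / φF_nv) f_rv = 1.3·90 − (90/(0.75·54))·31.58 = 46.83 ksi, capped at F_nt → F'_nt = 46.83 ksi.
R_n = F'_nt · A_b · n = 46.83 × 0.7854 × 5 = 183.9 kips.
Design strength φR_n = 0.75 × 183.9 = 138 kips.

138 kips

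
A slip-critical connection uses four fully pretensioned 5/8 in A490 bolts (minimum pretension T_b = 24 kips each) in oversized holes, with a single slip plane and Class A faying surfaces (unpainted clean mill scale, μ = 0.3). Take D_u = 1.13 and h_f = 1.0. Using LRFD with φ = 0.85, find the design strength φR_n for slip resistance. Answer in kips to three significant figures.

27.7 kips

R_n = μ · D_u · h_f · T_b · n_s · n_b = 0.3 × 1.13 × 1.0 × 24 × 1 × 4 = 32.54 kips.
Design strength φR_n = 0.85 × 32.54 = 27.7 kips.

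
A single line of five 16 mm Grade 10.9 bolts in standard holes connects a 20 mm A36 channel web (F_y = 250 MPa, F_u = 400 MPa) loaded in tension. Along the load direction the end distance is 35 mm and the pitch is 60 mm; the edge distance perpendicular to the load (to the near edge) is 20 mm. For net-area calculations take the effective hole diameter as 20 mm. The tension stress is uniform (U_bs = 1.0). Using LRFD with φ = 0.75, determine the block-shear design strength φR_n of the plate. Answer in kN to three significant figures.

Shear plane L_v = 35 + 4·60 = 275 mm; A_gv = 275 × 20 = 5500 mm².
A_nv = (275 − 4.5·20) × 20 = 3700 mm².
A_nt = (20 − 0.5·20) × 20 = 200 mm².
0.6 F_u A_nv = 888 kN; 0.6 F_y A_gv = 825 kN → shear yielding governs the shear term.
R_n = 825 + 1.0 × 400 × 200 / 1000 = 905 kN.
Design strength φR_n = 0.75 × 905 = 679 kN.

679 kN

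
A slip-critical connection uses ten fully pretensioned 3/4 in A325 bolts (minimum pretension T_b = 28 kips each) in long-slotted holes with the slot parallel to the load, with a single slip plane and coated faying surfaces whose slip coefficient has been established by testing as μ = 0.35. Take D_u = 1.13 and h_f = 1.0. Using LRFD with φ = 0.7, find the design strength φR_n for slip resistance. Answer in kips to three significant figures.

77.5 kips

R_n = μ · D_u · h_f · T_b · n_s · n_b = 0.35 × 1.13 × 1.0 × 28 × 1 × 10 = 110.7 kips.
Design strength φR_n = 0.7 × 110.7 = 77.5 kips.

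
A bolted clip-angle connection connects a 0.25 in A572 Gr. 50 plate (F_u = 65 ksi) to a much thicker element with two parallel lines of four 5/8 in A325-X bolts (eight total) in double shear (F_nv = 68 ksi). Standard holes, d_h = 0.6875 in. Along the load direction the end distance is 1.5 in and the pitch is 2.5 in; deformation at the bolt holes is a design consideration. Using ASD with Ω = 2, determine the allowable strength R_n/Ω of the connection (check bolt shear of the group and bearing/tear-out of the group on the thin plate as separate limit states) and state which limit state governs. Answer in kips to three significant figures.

Bolt shear: A_b = π·0.625²/4 = 0.3068 in²; R_n = 68 × 0.3068 × 8 × 2 = 333.8 kips → 333.8 / 2 = 167 kips.
Bearing (1.2 l_c t F_u ≤ 2.4 d t F_u): upper limit = 2.4·0.625·0.25·65 = 24.38 kips.
  Edge l_c = 1.5 − 0.6875/2 = 1.156 → r_n = 22.55 kips; interior l_c = 2.5 − 0.6875 = 1.812 → r_n = 24.38 kips.
  R_n,bearing = 2·22.55 + 6·24.38 = 191.3 kips → 191.3 / 2 = 95.7 kips.
Bearing governs: 95.7 kips.

95.7 kips (bearing governs)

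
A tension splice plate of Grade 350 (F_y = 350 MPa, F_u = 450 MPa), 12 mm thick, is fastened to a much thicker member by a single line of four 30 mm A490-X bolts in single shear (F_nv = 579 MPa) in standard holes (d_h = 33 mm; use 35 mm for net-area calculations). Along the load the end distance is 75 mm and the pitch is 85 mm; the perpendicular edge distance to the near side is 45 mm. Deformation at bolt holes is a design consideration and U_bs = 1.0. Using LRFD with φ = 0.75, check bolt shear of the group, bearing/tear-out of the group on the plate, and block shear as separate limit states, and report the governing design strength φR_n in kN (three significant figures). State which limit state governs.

616 kN (block shear governs)

Bolt shear: A_b = π·30²/4 = 706.9 mm²; R_n = 579 × 706.9 × 4 × 1 / 1000 = 1637 kN → 0.75 × 1637 = 1230 kN.
Bearing: edge l_c = 58.5, r_n = 379.1 kN; interior l_c = 52, r_n = 337 kN; R_n = 379.1 + 3·337 = 1390 kN → 1040 kN.
Block shear: A_gv = 3960, A_nv = 2490, A_nt = 330 mm²; R_n = min(0.6F_uA_nv, 0.6F_yA_gv) + U_bs·F_u·A_nt = 820.8 kN → 616 kN.
Block shear governs: 616 kN.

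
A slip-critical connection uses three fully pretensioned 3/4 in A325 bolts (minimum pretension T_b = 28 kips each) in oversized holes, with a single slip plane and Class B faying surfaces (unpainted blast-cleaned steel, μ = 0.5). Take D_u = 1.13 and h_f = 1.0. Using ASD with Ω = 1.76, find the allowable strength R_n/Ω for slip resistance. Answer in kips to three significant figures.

27 kips

R_n = μ · D_u · h_f · T_b · n_s · n_b = 0.5 × 1.13 × 1.0 × 28 × 1 × 3 = 47.46 kips.
Allowable strength R_n/Ω = 47.46 / 1.76 = 27 kips.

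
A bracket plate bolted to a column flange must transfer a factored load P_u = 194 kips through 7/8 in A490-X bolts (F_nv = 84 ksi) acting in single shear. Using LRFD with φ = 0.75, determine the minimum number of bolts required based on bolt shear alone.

A_b = π·0.875²/4 = 0.6013 in².
Per-bolt design strength φR_n = 0.75 × 84 × 0.6013 × 1 = 37.88 kips.
n ≥ 194 / 37.88 = 5.121 → use 6 bolts.

6 bolts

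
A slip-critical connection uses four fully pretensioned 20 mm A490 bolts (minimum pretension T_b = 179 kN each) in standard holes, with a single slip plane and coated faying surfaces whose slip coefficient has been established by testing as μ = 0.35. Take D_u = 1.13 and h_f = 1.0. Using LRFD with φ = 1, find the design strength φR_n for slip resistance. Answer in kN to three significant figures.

R_n = μ · D_u · h_f · T_b · n_s · n_b = 0.35 × 1.13 × 1.0 × 179 × 1 × 4 = 283.2 kN.
Design strength φR_n = 1 × 283.2 = 283 kN.

283 kN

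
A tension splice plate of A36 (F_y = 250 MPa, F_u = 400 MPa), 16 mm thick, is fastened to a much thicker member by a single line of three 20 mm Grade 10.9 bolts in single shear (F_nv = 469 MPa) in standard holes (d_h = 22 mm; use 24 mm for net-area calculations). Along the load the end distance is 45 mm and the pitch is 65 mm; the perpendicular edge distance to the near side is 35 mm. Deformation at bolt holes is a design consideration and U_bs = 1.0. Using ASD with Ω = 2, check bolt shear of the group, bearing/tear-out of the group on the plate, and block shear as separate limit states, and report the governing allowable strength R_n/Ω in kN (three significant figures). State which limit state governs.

221 kN (bolt shear governs)

Bolt shear: A_b = π·20²/4 = 314.2 mm²; R_n = 469 × 314.2 × 3 × 1 / 1000 = 442 kN → 442 / 2 = 221 kN.
Bearing: edge l_c = 34, r_n = 261.1 kN; interior l_c = 43, r_n = 307.2 kN; R_n = 261.1 + 2·307.2 = 875.5 kN → 438 kN.
Block shear: A_gv = 2800, A_nv = 1840, A_nt = 368 mm²; R_n = min(0.6F_uA_nv, 0.6F_yA_gv) + U_bs·F_u·A_nt = 567.2 kN → 284 kN.
Bolt shear governs: 221 kN.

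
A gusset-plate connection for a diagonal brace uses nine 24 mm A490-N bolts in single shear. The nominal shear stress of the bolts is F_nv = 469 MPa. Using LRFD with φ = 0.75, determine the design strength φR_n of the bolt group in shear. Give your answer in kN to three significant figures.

1430 kN

A_b = π × 24² / 4 = 452.4 mm².
R_n = F_nv · A_b · n · n_s = 469 × 452.4 × 9 × 1 / 1000 = 1910 kN.
Design strength φR_n = 0.75 × 1910 = 1430 kN.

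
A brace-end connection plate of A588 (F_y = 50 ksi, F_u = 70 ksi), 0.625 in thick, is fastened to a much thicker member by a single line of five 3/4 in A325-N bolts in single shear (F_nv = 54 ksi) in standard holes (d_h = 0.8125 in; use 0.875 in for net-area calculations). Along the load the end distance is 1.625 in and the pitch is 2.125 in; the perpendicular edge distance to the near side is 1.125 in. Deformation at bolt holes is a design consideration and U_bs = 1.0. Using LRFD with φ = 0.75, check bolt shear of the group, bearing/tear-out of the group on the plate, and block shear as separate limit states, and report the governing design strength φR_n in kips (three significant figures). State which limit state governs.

89.5 kips (bolt shear governs)

Bolt shear: A_b = π·0.75²/4 = 0.4418 in²; R_n = 54 × 0.4418 × 5 × 1 = 119.3 kips → 0.75 × 119.3 = 89.5 kips.
Bearing: edge l_c = 1.219, r_n = 63.98 kips; interior l_c = 1.312, r_n = 68.91 kips; R_n = 63.98 + 4·68.91 = 339.6 kips → 255 kips.
Block shear: A_gv = 6.328, A_nv = 3.867, A_nt = 0.4297 in²; R_n = min(0.6F_uA_nv, 0.6F_yA_gv) + U_bs·F_u·A_nt = 192.5 kips → 144 kips.
Bolt shear governs: 89.5 kips.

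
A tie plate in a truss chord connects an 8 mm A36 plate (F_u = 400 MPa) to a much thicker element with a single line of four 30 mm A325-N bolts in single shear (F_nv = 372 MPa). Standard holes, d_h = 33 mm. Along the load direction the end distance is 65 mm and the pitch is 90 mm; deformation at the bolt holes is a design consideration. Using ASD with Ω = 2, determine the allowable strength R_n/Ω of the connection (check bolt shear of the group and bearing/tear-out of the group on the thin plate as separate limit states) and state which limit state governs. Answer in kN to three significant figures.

421 kN (bearing governs)

Bolt shear: A_b = π·30²/4 = 706.9 mm²; R_n = 372 × 706.9 × 4 × 1 / 1000 = 1052 kN → 1052 / 2 = 526 kN.
Bearing (1.2 l_c t F_u ≤ 2.4 d t F_u): upper limit = 2.4·30·8·400 / 1000 = 230.4 kN.
  Edge l_c = 65 − 33/2 = 48.5 → r_n = 186.2 kN; interior l_c = 90 − 33 = 57 → r_n = 218.9 kN.
  R_n,bearing = 1·186.2 + 3·218.9 = 842.9 kN → 842.9 / 2 = 421 kN.
Bearing governs: 421 kN.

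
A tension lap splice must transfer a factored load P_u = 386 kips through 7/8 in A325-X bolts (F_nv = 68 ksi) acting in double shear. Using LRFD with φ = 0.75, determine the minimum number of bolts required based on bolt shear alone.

7 bolts

A_b = π·0.875²/4 = 0.6013 in².
Per-bolt design strength φR_n = 0.75 × 68 × 0.6013 × 2 = 61.33 kips.
n ≥ 386 / 61.33 = 6.293 → use 7 bolts.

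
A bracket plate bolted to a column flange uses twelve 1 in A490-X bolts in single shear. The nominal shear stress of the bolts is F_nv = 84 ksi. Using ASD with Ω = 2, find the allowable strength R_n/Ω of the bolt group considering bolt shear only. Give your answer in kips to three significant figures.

A_b = π × 1² / 4 = 0.7854 in².
R_n = F_nv · A_b · n · n_s = 84 × 0.7854 × 12 × 1 = 791.7 kips.
Allowable strength R_n/Ω = 791.7 / 2 = 396 kips.

396 kips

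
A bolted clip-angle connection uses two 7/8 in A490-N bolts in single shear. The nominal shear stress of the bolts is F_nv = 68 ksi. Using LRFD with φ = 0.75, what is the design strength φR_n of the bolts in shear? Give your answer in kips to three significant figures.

A_b = π × 0.875² / 4 = 0.6013 in².
R_n = F_nv · A_b · n · n_s = 68 × 0.6013 × 2 × 1 = 81.78 kips.
Design strength φR_n = 0.75 × 81.78 = 61.3 kips.

61.3 kips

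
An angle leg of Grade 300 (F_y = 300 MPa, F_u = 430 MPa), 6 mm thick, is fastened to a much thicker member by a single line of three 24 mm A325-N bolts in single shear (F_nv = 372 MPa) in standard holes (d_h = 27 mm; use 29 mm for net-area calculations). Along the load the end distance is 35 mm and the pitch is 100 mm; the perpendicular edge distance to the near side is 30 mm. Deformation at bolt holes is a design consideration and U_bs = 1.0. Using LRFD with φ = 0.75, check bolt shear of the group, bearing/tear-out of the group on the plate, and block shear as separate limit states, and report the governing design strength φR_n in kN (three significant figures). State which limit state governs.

219 kN (block shear governs)

Bolt shear: A_b = π·24²/4 = 452.4 mm²; R_n = 372 × 452.4 × 3 × 1 / 1000 = 504.9 kN → 0.75 × 504.9 = 379 kN.
Bearing: edge l_c = 21.5, r_n = 66.56 kN; interior l_c = 73, r_n = 148.6 kN; R_n = 66.56 + 2·148.6 = 363.8 kN → 273 kN.
Block shear: A_gv = 1410, A_nv = 975, A_nt = 93 mm²; R_n = min(0.6F_uA_nv, 0.6F_yA_gv) + U_bs·F_u·A_nt = 291.5 kN → 219 kN.
Block shear governs: 219 kN.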